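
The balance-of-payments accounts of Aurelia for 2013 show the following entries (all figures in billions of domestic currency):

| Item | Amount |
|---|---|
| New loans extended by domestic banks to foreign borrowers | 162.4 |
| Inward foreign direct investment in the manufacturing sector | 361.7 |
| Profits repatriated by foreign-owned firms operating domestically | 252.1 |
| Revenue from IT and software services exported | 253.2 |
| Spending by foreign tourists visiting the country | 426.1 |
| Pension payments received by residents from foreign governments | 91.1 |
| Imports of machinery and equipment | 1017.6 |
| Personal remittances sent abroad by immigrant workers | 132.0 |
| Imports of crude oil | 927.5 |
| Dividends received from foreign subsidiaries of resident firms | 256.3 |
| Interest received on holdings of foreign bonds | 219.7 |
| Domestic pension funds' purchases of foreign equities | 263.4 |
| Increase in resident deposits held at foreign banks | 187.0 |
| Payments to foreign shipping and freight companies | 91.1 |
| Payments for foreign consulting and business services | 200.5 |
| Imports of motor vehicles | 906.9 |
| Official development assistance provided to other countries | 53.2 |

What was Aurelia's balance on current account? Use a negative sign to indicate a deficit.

Goods: -906.9 - 927.5 - 1017.6 = -2852.0
Services: -91.1 + 426.1 - 200.5 + 253.2 = 387.7
Primary income: 219.7 - 252.1 + 256.3 = 223.9
Secondary income: -53.2 - 132.0 + 91.1 = -94.1
Current account = (-2852.0) + 387.7 + 223.9 + (-94.1) = -2334.5
(Excluded from the current account — financial account: new loans extended by domestic banks to foreign borrowers 162.4, inward foreign direct investment in the manufacturing sector 361.7, domestic pension funds' purchases of foreign equities 263.4, increase in resident deposits held at foreign banks 187.0.)

-2334.5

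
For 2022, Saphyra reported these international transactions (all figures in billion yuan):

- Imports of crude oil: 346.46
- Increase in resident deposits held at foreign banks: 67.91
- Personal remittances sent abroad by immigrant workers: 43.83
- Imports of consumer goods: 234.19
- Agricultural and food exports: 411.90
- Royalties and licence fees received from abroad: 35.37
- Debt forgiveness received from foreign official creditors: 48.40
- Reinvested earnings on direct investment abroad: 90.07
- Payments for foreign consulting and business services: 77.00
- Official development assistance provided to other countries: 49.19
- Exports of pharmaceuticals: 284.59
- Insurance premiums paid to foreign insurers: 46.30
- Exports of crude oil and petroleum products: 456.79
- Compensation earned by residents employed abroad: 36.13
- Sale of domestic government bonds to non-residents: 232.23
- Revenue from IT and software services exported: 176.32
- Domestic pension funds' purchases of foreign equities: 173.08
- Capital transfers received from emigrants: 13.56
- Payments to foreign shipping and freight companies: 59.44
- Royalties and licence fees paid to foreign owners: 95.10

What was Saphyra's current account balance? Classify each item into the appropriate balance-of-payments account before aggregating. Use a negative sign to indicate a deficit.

Goods: -234.19 + 284.59 + 456.79 + 411.90 - 346.46 = 572.63
Services: 35.37 - 77.00 - 46.30 - 59.44 - 95.10 + 176.32 = -66.15
Primary income: 36.13 + 90.07 = 126.20
Secondary income: -43.83 - 49.19 = -93.02
Current account = 572.63 + (-66.15) + 126.20 + (-93.02) = 539.66
(Excluded from the current account — financial account: increase in resident deposits held at foreign banks 67.91, sale of domestic government bonds to non-residents 232.23, domestic pension funds' purchases of foreign equities 173.08; capital account: debt forgiveness received from foreign official creditors 48.40, capital transfers received from emigrants 13.56.)

539.66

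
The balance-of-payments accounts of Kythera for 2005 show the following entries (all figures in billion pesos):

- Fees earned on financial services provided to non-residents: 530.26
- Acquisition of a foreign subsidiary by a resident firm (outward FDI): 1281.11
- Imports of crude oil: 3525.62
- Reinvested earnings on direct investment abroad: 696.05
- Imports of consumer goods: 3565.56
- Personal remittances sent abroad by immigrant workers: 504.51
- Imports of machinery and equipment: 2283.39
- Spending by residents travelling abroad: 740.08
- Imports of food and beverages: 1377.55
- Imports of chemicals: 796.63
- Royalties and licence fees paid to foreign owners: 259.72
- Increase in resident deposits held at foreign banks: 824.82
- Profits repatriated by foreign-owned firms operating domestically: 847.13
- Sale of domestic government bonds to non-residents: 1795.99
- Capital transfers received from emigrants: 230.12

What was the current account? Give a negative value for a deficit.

-12673.88

Goods: -3525.62 - 1377.55 - 2283.39 - 796.63 - 3565.56 = -11548.75
Services: -259.72 - 740.08 + 530.26 = -469.54
Primary income: -847.13 + 696.05 = -151.08
Secondary income: -504.51
Current account = (-11548.75) + (-469.54) + (-151.08) + (-504.51) = -12673.88
(Excluded from the current account — financial account: acquisition of a foreign subsidiary by a resident firm (outward FDI) 1281.11, increase in resident deposits held at foreign banks 824.82, sale of domestic government bonds to non-residents 1795.99; capital account: capital transfers received from emigrants 230.12.)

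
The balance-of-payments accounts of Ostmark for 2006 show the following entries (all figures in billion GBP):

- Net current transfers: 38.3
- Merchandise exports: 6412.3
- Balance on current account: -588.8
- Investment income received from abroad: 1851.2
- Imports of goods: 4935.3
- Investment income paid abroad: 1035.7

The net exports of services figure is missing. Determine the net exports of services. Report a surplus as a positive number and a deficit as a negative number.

-2919.6

Current account = goods balance + services balance + net primary income + net secondary income
Sum of the known components = 2330.8
Net exports of services = CA - (known components) = -588.8 - 2330.8 = -2919.6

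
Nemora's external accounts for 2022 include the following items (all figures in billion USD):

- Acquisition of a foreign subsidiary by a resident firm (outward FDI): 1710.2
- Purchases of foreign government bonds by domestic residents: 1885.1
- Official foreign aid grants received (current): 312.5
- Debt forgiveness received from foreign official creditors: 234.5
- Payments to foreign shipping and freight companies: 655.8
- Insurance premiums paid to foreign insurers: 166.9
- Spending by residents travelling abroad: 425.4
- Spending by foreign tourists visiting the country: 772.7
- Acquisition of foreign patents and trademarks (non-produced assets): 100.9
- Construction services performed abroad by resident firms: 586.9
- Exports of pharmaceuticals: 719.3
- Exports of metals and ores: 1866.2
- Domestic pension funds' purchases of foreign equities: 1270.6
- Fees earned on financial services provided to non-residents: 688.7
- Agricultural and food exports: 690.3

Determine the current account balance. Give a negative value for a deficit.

Goods: 719.3 + 690.3 + 1866.2 = 3275.8
Services: -425.4 + 688.7 + 772.7 - 166.9 - 655.8 + 586.9 = 800.2
Secondary income: 312.5
Current account = 3275.8 + 800.2 + 312.5 = 4388.5
(Excluded from the current account — financial account: acquisition of a foreign subsidiary by a resident firm (outward FDI) 1710.2, purchases of foreign government bonds by domestic residents 1885.1, domestic pension funds' purchases of foreign equities 1270.6; capital account: debt forgiveness received from foreign official creditors 234.5, acquisition of foreign patents and trademarks (non-produced assets) 100.9.)

4388.5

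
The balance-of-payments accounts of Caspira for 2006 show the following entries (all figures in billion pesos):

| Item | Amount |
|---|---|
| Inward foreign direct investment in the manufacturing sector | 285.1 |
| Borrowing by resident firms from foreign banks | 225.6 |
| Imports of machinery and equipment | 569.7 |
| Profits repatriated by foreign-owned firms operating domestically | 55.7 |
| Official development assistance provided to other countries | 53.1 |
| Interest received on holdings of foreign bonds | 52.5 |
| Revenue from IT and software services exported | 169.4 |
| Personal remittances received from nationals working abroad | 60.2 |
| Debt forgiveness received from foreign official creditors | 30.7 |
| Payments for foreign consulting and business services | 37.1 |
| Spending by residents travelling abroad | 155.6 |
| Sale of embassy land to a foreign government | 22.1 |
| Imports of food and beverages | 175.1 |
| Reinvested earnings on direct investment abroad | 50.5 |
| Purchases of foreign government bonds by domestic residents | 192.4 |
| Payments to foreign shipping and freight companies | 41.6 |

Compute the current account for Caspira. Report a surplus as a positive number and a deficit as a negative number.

Goods: -175.1 - 569.7 = -744.8
Services: -155.6 - 41.6 + 169.4 - 37.1 = -64.9
Primary income: -55.7 + 52.5 + 50.5 = 47.3
Secondary income: 60.2 - 53.1 = 7.1
Current account = (-744.8) + (-64.9) + 47.3 + 7.1 = -755.3
(Excluded from the current account — financial account: inward foreign direct investment in the manufacturing sector 285.1, borrowing by resident firms from foreign banks 225.6, purchases of foreign government bonds by domestic residents 192.4; capital account: debt forgiveness received from foreign official creditors 30.7, sale of embassy land to a foreign government 22.1.)

-755.3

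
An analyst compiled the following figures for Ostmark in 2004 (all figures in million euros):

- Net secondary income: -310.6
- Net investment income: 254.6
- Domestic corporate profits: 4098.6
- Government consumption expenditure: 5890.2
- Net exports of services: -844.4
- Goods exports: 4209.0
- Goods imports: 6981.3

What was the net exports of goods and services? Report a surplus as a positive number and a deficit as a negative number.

-3616.7

Goods balance = 4209.0 - 6981.3 = -2772.3
Services balance = -844.4
Trade balance (goods + services) = -2772.3 + (-844.4) = -3616.7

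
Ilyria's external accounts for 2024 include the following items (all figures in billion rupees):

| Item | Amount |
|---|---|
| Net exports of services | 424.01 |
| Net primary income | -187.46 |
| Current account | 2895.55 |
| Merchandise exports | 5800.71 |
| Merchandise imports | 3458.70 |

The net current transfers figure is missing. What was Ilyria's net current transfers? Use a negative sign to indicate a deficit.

Current account = goods balance + services balance + net primary income + net secondary income
Sum of the known components = 2578.56
Net current transfers = CA - (known components) = 2895.55 - 2578.56 = 316.99

316.99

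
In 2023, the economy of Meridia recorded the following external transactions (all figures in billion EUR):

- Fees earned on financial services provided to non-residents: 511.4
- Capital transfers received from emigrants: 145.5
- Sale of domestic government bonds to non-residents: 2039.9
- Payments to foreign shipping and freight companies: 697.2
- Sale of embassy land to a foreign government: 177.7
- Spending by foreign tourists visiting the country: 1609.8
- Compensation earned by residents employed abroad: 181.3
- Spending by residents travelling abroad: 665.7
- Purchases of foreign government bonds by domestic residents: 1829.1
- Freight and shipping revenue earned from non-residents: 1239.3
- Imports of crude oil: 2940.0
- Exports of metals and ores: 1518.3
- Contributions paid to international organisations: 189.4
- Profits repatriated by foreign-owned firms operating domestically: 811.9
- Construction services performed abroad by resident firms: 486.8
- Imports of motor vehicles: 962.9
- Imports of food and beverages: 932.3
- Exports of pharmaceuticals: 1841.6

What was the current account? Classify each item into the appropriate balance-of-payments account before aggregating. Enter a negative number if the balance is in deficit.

189.1

Goods: 1841.6 + 1518.3 - 962.9 - 2940.0 - 932.3 = -1475.3
Services: 511.4 + 486.8 - 665.7 - 697.2 + 1239.3 + 1609.8 = 2484.4
Primary income: -811.9 + 181.3 = -630.6
Secondary income: -189.4
Current account = (-1475.3) + 2484.4 + (-630.6) + (-189.4) = 189.1
(Excluded from the current account — capital account: capital transfers received from emigrants 145.5, sale of embassy land to a foreign government 177.7; financial account: sale of domestic government bonds to non-residents 2039.9, purchases of foreign government bonds by domestic residents 1829.1.)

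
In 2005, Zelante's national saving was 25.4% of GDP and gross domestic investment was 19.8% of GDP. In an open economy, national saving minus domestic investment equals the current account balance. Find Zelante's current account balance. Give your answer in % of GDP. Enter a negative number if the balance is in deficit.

CA = S - I = 25.4 - 19.8 = 5.6

5.6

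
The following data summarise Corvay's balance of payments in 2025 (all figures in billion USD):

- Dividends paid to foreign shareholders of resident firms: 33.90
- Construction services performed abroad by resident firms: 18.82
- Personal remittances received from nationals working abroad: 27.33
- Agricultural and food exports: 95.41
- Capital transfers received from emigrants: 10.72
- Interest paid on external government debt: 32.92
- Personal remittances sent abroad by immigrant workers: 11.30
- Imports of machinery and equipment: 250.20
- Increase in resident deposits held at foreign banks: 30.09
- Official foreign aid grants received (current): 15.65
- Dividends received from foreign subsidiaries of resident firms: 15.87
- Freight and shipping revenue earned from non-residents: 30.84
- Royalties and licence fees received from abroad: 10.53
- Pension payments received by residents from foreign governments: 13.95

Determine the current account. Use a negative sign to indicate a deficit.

Goods: 95.41 - 250.20 = -154.79
Services: 18.82 + 30.84 + 10.53 = 60.19
Primary income: -32.92 - 33.90 + 15.87 = -50.95
Secondary income: 27.33 + 15.65 - 11.30 + 13.95 = 45.63
Current account = (-154.79) + 60.19 + (-50.95) + 45.63 = -99.92
(Excluded from the current account — capital account: capital transfers received from emigrants 10.72; financial account: increase in resident deposits held at foreign banks 30.09.)

-99.92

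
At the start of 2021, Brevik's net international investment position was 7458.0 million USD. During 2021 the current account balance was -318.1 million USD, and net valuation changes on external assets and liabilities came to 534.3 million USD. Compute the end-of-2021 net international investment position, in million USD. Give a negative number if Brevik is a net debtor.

Change in NIIP = current account + net valuation change = -318.1 + 534.3 = 216.2
End-of-year NIIP = 7458.0 + 216.2 = 7674.2

7674.2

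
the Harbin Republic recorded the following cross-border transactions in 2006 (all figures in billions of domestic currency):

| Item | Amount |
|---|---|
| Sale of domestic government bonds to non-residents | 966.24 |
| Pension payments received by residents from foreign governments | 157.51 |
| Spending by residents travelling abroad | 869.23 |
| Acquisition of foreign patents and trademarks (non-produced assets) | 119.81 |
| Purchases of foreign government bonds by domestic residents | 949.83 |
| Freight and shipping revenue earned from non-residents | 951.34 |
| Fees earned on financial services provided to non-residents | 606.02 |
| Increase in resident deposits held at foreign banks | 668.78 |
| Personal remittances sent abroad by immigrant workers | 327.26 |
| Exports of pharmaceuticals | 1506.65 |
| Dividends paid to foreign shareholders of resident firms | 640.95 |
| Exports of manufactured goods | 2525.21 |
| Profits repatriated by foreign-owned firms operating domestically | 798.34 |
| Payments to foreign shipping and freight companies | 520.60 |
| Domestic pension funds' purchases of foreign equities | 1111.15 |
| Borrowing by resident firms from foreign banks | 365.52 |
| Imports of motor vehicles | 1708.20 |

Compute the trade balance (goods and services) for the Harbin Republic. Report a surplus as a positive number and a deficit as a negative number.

2491.19

Goods: 2525.21 - 1708.20 + 1506.65 = 2323.66
Services: -869.23 - 520.60 + 606.02 + 951.34 = 167.53
Trade balance = 2323.66 + 167.53 = 2491.19
(Excluded from the trade balance — financial account: sale of domestic government bonds to non-residents 966.24, purchases of foreign government bonds by domestic residents 949.83, increase in resident deposits held at foreign banks 668.78, domestic pension funds' purchases of foreign equities 1111.15, borrowing by resident firms from foreign banks 365.52; secondary income: pension payments received by residents from foreign governments 157.51, personal remittances sent abroad by immigrant workers 327.26; capital account: acquisition of foreign patents and trademarks (non-produced assets) 119.81; primary income: dividends paid to foreign shareholders of resident firms 640.95, profits repatriated by foreign-owned firms operating domestically 798.34.)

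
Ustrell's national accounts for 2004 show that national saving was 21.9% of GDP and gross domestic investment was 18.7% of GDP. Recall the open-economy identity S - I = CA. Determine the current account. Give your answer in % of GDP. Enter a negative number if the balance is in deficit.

CA = S - I = 21.9 - 18.7 = 3.2

3.2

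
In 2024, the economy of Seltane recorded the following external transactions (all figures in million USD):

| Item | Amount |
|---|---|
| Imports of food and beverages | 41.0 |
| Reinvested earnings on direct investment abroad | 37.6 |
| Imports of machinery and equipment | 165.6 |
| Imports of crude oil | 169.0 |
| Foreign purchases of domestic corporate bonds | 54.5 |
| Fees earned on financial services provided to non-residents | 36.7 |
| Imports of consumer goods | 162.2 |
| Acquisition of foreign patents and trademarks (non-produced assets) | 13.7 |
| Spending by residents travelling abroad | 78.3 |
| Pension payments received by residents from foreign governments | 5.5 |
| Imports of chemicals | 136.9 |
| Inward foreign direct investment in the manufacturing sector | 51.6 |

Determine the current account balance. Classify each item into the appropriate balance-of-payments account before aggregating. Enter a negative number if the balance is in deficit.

Goods: -136.9 - 165.6 - 162.2 - 41.0 - 169.0 = -674.7
Services: 36.7 - 78.3 = -41.6
Primary income: 37.6
Secondary income: 5.5
Current account = (-674.7) + (-41.6) + 37.6 + 5.5 = -673.2
(Excluded from the current account — financial account: foreign purchases of domestic corporate bonds 54.5, inward foreign direct investment in the manufacturing sector 51.6; capital account: acquisition of foreign patents and trademarks (non-produced assets) 13.7.)

-673.2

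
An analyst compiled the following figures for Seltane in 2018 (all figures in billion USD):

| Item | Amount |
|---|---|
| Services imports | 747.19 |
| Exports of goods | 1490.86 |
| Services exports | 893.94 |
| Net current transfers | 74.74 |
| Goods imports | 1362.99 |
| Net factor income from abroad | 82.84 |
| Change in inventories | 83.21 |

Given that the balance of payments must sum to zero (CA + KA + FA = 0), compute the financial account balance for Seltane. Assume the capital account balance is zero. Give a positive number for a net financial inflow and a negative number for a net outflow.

Goods balance = 1490.86 - 1362.99 = 127.87
Services balance = 893.94 - 747.19 = 146.75
Trade balance (goods + services) = 127.87 + 146.75 = 274.62
Net primary income = 82.84
Net secondary income = 74.74
Current account = 274.62 + 82.84 + 74.74 = 432.20
Financial account = -(432.20) = -432.20

-432.20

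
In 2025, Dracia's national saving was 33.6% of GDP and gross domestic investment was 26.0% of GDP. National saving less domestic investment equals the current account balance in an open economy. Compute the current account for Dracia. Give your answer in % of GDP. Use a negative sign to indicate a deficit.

CA = S - I = 33.6 - 26.0 = 7.6

7.6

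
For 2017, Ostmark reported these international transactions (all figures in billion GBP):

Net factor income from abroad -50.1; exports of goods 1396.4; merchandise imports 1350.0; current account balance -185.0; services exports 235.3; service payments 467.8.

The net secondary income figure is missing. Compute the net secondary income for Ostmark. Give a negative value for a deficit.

51.2

Current account = goods balance + services balance + net primary income + net secondary income
Sum of the known components = -236.2
Net secondary income = CA - (known components) = -185.0 - (-236.2) = 51.2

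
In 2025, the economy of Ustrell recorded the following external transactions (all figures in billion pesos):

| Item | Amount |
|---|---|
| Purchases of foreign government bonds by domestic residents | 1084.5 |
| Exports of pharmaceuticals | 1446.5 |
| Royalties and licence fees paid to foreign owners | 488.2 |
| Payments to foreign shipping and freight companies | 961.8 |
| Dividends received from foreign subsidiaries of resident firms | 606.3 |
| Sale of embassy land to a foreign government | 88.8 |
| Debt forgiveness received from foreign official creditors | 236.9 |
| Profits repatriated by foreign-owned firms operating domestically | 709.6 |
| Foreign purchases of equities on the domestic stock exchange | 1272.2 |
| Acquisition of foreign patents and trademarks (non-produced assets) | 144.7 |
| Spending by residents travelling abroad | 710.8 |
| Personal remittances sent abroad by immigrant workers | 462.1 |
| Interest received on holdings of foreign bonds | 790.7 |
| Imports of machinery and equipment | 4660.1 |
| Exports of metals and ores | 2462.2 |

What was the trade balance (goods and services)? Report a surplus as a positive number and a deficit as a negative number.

Goods: -4660.1 + 2462.2 + 1446.5 = -751.4
Services: -961.8 - 710.8 - 488.2 = -2160.8
Trade balance = -751.4 + (-2160.8) = -2912.2
(Excluded from the trade balance — financial account: purchases of foreign government bonds by domestic residents 1084.5, foreign purchases of equities on the domestic stock exchange 1272.2; primary income: dividends received from foreign subsidiaries of resident firms 606.3, profits repatriated by foreign-owned firms operating domestically 709.6, interest received on holdings of foreign bonds 790.7; capital account: sale of embassy land to a foreign government 88.8, debt forgiveness received from foreign official creditors 236.9, acquisition of foreign patents and trademarks (non-produced assets) 144.7; secondary income: personal remittances sent abroad by immigrant workers 462.1.)

-2912.2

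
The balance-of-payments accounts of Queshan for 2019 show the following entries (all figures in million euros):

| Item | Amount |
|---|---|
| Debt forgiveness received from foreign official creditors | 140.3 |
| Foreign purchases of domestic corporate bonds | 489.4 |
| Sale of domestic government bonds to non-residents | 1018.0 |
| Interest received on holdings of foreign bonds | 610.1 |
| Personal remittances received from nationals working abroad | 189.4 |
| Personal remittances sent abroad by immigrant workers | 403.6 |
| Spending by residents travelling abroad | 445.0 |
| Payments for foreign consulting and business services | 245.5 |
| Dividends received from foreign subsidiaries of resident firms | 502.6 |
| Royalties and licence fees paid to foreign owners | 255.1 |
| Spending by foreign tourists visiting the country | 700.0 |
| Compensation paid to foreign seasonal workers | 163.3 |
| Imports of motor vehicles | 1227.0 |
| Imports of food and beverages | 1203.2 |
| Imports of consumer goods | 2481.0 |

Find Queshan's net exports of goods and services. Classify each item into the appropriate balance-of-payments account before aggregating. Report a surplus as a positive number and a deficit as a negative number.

Goods: -1203.2 - 1227.0 - 2481.0 = -4911.2
Services: -255.1 - 245.5 + 700.0 - 445.0 = -245.6
Trade balance = -4911.2 + (-245.6) = -5156.8
(Excluded from the trade balance — capital account: debt forgiveness received from foreign official creditors 140.3; financial account: foreign purchases of domestic corporate bonds 489.4, sale of domestic government bonds to non-residents 1018.0; primary income: interest received on holdings of foreign bonds 610.1, dividends received from foreign subsidiaries of resident firms 502.6, compensation paid to foreign seasonal workers 163.3; secondary income: personal remittances received from nationals working abroad 189.4, personal remittances sent abroad by immigrant workers 403.6.)

-5156.8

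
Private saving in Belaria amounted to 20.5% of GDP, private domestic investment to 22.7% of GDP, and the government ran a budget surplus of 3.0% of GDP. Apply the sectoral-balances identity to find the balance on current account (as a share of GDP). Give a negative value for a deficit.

By the sectoral-balances identity, CA = (S_private - I) + (T - G).
Private balance = 20.5 - 22.7 = -2.2
Government balance (T - G) = 3.0
CA = -2.2 + 3.0 = 0.8

0.8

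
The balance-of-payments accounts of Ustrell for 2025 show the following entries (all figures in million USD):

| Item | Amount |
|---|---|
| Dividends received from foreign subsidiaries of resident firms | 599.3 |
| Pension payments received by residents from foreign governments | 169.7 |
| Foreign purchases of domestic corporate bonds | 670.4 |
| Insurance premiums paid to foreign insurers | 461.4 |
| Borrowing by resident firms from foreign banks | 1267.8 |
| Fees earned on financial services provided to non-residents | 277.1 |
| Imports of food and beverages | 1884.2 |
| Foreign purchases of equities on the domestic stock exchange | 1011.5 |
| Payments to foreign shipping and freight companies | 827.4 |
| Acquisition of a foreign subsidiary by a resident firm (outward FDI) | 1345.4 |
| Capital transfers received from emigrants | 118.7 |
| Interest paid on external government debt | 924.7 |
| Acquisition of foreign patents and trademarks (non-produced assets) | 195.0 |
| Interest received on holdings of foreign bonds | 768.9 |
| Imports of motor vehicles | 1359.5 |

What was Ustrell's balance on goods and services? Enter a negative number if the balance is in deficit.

Goods: -1884.2 - 1359.5 = -3243.7
Services: 277.1 - 827.4 - 461.4 = -1011.7
Trade balance = -3243.7 + (-1011.7) = -4255.4
(Excluded from the trade balance — primary income: dividends received from foreign subsidiaries of resident firms 599.3, interest paid on external government debt 924.7, interest received on holdings of foreign bonds 768.9; secondary income: pension payments received by residents from foreign governments 169.7; financial account: foreign purchases of domestic corporate bonds 670.4, borrowing by resident firms from foreign banks 1267.8, foreign purchases of equities on the domestic stock exchange 1011.5, acquisition of a foreign subsidiary by a resident firm (outward FDI) 1345.4; capital account: capital transfers received from emigrants 118.7, acquisition of foreign patents and trademarks (non-produced assets) 195.0.)

-4255.4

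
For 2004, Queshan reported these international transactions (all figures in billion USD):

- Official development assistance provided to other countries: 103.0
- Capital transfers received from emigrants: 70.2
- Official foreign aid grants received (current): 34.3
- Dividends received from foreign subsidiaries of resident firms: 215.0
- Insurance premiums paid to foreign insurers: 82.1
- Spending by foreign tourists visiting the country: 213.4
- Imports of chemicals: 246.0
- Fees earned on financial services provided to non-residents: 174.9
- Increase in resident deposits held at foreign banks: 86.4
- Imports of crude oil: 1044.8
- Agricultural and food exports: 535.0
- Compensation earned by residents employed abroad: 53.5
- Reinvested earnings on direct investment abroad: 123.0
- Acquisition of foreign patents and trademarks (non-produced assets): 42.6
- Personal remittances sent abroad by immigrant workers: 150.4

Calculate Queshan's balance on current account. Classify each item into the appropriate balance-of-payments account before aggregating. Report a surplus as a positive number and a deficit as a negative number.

Goods: -246.0 + 535.0 - 1044.8 = -755.8
Services: -82.1 + 174.9 + 213.4 = 306.2
Primary income: 53.5 + 215.0 + 123.0 = 391.5
Secondary income: -150.4 + 34.3 - 103.0 = -219.1
Current account = (-755.8) + 306.2 + 391.5 + (-219.1) = -277.2
(Excluded from the current account — capital account: capital transfers received from emigrants 70.2, acquisition of foreign patents and trademarks (non-produced assets) 42.6; financial account: increase in resident deposits held at foreign banks 86.4.)

-277.2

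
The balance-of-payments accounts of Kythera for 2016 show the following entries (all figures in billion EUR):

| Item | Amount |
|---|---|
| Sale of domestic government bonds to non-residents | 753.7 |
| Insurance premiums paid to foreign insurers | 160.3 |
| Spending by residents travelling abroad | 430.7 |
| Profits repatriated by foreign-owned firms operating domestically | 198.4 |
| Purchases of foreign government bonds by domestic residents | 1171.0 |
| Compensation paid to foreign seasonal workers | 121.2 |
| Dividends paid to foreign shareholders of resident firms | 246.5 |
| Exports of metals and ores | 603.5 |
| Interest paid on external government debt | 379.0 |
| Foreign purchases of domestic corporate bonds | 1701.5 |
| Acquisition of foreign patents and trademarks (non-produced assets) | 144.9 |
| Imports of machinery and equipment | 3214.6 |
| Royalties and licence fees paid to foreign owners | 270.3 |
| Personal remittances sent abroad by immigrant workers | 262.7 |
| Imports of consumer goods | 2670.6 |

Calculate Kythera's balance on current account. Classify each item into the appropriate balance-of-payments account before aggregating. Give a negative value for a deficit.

-7350.8

Goods: -3214.6 + 603.5 - 2670.6 = -5281.7
Services: -270.3 - 430.7 - 160.3 = -861.3
Primary income: -198.4 - 121.2 - 379.0 - 246.5 = -945.1
Secondary income: -262.7
Current account = (-5281.7) + (-861.3) + (-945.1) + (-262.7) = -7350.8
(Excluded from the current account — financial account: sale of domestic government bonds to non-residents 753.7, purchases of foreign government bonds by domestic residents 1171.0, foreign purchases of domestic corporate bonds 1701.5; capital account: acquisition of foreign patents and trademarks (non-produced assets) 144.9.)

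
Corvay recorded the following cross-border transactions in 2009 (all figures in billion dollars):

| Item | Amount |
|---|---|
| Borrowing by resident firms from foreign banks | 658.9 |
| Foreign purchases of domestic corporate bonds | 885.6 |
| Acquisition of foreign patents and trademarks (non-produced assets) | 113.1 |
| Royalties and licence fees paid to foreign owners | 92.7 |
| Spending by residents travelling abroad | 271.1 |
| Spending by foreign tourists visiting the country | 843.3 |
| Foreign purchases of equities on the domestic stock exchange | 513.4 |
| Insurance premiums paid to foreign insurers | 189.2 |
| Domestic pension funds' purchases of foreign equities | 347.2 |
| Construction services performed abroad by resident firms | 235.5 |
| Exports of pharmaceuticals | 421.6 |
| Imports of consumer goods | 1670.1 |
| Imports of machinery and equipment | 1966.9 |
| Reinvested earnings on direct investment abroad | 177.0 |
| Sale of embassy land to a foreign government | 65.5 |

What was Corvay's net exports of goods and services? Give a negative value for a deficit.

-2689.6

Goods: -1670.1 - 1966.9 + 421.6 = -3215.4
Services: 843.3 - 92.7 - 271.1 - 189.2 + 235.5 = 525.8
Trade balance = -3215.4 + 525.8 = -2689.6
(Excluded from the trade balance — financial account: borrowing by resident firms from foreign banks 658.9, foreign purchases of domestic corporate bonds 885.6, foreign purchases of equities on the domestic stock exchange 513.4, domestic pension funds' purchases of foreign equities 347.2; capital account: acquisition of foreign patents and trademarks (non-produced assets) 113.1, sale of embassy land to a foreign government 65.5; primary income: reinvested earnings on direct investment abroad 177.0.)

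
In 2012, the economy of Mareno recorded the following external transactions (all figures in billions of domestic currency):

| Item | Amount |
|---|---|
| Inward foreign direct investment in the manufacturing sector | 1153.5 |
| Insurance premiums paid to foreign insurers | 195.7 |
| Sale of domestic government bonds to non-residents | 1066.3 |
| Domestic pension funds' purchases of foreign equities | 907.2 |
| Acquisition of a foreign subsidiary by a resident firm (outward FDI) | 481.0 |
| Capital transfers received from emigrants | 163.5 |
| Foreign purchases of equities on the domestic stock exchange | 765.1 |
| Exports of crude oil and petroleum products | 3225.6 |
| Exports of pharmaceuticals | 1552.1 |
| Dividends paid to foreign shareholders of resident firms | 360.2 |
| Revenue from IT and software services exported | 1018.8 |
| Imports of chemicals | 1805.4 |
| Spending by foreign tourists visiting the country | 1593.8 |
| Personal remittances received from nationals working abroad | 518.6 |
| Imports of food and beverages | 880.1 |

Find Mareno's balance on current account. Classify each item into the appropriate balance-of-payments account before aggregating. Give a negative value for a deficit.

Goods: 1552.1 - 1805.4 + 3225.6 - 880.1 = 2092.2
Services: 1018.8 - 195.7 + 1593.8 = 2416.9
Primary income: -360.2
Secondary income: 518.6
Current account = 2092.2 + 2416.9 + (-360.2) + 518.6 = 4667.5
(Excluded from the current account — financial account: inward foreign direct investment in the manufacturing sector 1153.5, sale of domestic government bonds to non-residents 1066.3, domestic pension funds' purchases of foreign equities 907.2, acquisition of a foreign subsidiary by a resident firm (outward FDI) 481.0, foreign purchases of equities on the domestic stock exchange 765.1; capital account: capital transfers received from emigrants 163.5.)

4667.5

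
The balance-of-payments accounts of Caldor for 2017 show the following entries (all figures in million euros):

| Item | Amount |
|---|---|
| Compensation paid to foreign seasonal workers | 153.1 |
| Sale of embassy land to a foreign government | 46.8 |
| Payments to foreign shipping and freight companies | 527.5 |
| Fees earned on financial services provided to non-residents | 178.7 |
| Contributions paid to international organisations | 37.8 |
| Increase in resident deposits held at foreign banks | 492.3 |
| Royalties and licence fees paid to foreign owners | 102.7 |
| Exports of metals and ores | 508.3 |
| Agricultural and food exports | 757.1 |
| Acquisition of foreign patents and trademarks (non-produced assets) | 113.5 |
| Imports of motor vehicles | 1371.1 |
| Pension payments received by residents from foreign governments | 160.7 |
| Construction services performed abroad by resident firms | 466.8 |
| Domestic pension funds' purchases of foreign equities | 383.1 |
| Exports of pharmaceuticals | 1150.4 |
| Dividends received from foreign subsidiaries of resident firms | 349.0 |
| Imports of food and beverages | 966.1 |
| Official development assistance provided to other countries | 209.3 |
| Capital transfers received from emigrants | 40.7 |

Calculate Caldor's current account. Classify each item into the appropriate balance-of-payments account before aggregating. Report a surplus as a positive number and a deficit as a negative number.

Goods: 1150.4 + 508.3 - 1371.1 + 757.1 - 966.1 = 78.6
Services: -527.5 + 466.8 + 178.7 - 102.7 = 15.3
Primary income: -153.1 + 349.0 = 195.9
Secondary income: -209.3 - 37.8 + 160.7 = -86.4
Current account = 78.6 + 15.3 + 195.9 + (-86.4) = 203.4
(Excluded from the current account — capital account: sale of embassy land to a foreign government 46.8, acquisition of foreign patents and trademarks (non-produced assets) 113.5, capital transfers received from emigrants 40.7; financial account: increase in resident deposits held at foreign banks 492.3, domestic pension funds' purchases of foreign equities 383.1.)

203.4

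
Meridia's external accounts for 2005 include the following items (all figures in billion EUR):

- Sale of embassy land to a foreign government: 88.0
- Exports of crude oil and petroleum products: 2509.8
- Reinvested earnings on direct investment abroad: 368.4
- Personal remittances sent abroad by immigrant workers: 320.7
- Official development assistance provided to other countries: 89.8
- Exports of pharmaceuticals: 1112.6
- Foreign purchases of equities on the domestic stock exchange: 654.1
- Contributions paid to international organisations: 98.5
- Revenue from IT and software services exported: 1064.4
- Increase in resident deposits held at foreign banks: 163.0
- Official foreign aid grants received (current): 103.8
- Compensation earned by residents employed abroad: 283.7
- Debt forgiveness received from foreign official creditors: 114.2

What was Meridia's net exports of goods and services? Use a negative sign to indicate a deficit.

4686.8

Goods: 1112.6 + 2509.8 = 3622.4
Services: 1064.4
Trade balance = 3622.4 + 1064.4 = 4686.8
(Excluded from the trade balance — capital account: sale of embassy land to a foreign government 88.0, debt forgiveness received from foreign official creditors 114.2; primary income: reinvested earnings on direct investment abroad 368.4, compensation earned by residents employed abroad 283.7; secondary income: personal remittances sent abroad by immigrant workers 320.7, official development assistance provided to other countries 89.8, contributions paid to international organisations 98.5, official foreign aid grants received (current) 103.8; financial account: foreign purchases of equities on the domestic stock exchange 654.1, increase in resident deposits held at foreign banks 163.0.)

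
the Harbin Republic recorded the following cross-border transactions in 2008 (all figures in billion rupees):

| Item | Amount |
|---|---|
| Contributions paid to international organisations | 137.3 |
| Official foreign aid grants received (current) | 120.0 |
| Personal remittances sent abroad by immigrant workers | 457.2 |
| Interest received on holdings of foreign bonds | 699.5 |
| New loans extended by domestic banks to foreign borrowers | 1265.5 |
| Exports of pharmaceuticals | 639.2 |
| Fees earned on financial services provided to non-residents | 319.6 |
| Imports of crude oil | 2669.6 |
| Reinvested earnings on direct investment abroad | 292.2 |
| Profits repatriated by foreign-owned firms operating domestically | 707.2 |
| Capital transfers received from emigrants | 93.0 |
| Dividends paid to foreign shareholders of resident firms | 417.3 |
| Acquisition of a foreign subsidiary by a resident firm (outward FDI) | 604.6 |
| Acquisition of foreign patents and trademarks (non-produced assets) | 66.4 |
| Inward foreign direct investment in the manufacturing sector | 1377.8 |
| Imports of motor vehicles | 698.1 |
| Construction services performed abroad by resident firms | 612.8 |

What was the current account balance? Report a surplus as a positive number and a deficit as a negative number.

-2403.4

Goods: 639.2 - 2669.6 - 698.1 = -2728.5
Services: 612.8 + 319.6 = 932.4
Primary income: 699.5 - 707.2 + 292.2 - 417.3 = -132.8
Secondary income: -137.3 + 120.0 - 457.2 = -474.5
Current account = (-2728.5) + 932.4 + (-132.8) + (-474.5) = -2403.4
(Excluded from the current account — financial account: new loans extended by domestic banks to foreign borrowers 1265.5, acquisition of a foreign subsidiary by a resident firm (outward FDI) 604.6, inward foreign direct investment in the manufacturing sector 1377.8; capital account: capital transfers received from emigrants 93.0, acquisition of foreign patents and trademarks (non-produced assets) 66.4.)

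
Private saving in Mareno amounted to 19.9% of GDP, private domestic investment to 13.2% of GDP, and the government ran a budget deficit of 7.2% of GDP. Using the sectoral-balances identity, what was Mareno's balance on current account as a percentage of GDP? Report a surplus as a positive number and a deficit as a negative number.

By the sectoral-balances identity, CA = (S_private - I) + (T - G).
Private balance = 19.9 - 13.2 = 6.7
Government balance (T - G) = -7.2
CA = 6.7 + (-7.2) = -0.5

-0.5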